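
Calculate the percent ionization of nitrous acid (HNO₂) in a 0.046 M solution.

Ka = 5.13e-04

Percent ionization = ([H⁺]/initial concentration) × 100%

Using Ka equilibrium: x² + Ka×x - Ka×C = 0. Solving: [H⁺] = 4.6080e-03. Percent = (4.6080e-03/0.046) × 100

Percent ionization = 10%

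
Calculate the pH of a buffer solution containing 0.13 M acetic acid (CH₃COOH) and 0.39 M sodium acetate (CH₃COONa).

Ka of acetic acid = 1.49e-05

pKa = -log(1.49e-05) = 4.83. pH = pKa + log([A⁻]/[HA]) = 4.83 + log(0.39/0.13)

pH = 5.30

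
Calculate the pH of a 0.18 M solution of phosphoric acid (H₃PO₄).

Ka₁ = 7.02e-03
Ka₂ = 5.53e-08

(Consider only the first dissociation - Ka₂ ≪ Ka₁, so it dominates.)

First dissociation dominates. From Ka₁ = [H⁺][HA⁻]/[H₂A], x² + Ka₁·x − Ka₁·C = 0 with C = 0.18 M and Ka₁ = 7.02e-03. Solving: [H⁺] = (−Ka₁ + √(Ka₁² + 4·Ka₁·C)) / 2 = 3.2210e-02 M. pH = -log(3.2210e-02) = 1.49.

pH = 1.49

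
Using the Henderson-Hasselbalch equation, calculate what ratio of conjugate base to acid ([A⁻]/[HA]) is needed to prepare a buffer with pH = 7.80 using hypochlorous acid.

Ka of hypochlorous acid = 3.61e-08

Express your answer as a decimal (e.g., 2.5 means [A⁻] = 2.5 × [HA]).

pKa = -log(3.61e-08) = 7.4425. pH = pKa + log([A⁻]/[HA]), so log([A⁻]/[HA]) = pH − pKa = 7.80 − 7.4425 = 0.3575. [A⁻]/[HA] = 10^(0.3575) = 2.28

[A⁻]/[HA] = 2.28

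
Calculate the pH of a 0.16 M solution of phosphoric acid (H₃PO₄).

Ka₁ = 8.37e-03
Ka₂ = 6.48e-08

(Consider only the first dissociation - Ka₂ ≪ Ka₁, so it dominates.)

First dissociation dominates. From Ka₁ = [H⁺][HA⁻]/[H₂A], x² + Ka₁·x − Ka₁·C = 0 with C = 0.16 M and Ka₁ = 8.37e-03. Solving: [H⁺] = (−Ka₁ + √(Ka₁² + 4·Ka₁·C)) / 2 = 3.2649e-02 M. pH = -log(3.2649e-02) = 1.49.

pH = 1.49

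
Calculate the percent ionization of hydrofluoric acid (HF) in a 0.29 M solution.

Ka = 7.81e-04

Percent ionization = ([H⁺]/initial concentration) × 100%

Using Ka equilibrium: x² + Ka×x - Ka×C = 0. Solving: [H⁺] = 1.4664e-02. Percent = (1.4664e-02/0.29) × 100

Percent ionization = 5.06%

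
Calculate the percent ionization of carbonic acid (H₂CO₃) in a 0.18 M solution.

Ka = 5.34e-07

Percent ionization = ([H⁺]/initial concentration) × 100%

Using Ka equilibrium: x² + Ka×x - Ka×C = 0. Solving: [H⁺] = 3.0977e-04. Percent = (3.0977e-04/0.18) × 100

Percent ionization = 0.172%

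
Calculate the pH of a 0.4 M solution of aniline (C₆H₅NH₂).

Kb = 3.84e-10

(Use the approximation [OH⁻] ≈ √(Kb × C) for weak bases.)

[OH⁻] = √(Kb × C) = √(3.84e-10 × 0.4) = 1.2394e-05. pOH = 4.91, pH = 14 - pOH

pH = 9.09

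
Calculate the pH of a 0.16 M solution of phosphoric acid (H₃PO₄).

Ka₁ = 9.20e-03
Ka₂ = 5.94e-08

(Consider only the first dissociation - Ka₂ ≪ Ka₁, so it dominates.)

First dissociation dominates. From Ka₁ = [H⁺][HA⁻]/[H₂A], x² + Ka₁·x − Ka₁·C = 0 with C = 0.16 M and Ka₁ = 9.20e-03. Solving: [H⁺] = (−Ka₁ + √(Ka₁² + 4·Ka₁·C)) / 2 = 3.4041e-02 M. pH = -log(3.4041e-02) = 1.47.

pH = 1.47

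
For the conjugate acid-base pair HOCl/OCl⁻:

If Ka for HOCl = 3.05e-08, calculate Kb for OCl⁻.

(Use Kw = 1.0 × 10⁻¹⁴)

For a conjugate pair Ka × Kb = Kw, so Kb = Kw/Ka = 1.0 × 10⁻¹⁴ / 3.05e-08 = 3.28e-07.

K_b = 3.28e-07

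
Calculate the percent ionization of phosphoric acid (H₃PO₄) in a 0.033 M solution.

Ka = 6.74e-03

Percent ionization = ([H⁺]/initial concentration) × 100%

Using Ka equilibrium: x² + Ka×x - Ka×C = 0. Solving: [H⁺] = 1.1920e-02. Percent = (1.1920e-02/0.033) × 100

Percent ionization = 36.1%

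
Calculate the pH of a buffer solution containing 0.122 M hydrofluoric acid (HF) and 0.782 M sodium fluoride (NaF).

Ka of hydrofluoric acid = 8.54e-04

pKa = -log(8.54e-04) = 3.07. pH = pKa + log([A⁻]/[HA]) = 3.07 + log(0.782/0.122)

pH = 3.88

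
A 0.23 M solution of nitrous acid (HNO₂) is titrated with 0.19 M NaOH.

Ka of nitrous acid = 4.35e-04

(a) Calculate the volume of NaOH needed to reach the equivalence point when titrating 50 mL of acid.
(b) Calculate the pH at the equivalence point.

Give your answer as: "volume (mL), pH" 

moles acid = 0.23 × 50/1000 = 0.0115 mol; V_base = moles/0.19 × 1000 = 60.5 mL. At equivalence only the conjugate base is present: [A⁻] = 0.0115/0.111 = 1.0405e-01 M. Kb = Kw/Ka = 2.30e-11; [OH⁻] = √(Kb × [A⁻]) = 1.5466e-06; pOH = 5.81; pH = 14 - pOH = 8.19.

V = 60.5 mL, pH = 8.19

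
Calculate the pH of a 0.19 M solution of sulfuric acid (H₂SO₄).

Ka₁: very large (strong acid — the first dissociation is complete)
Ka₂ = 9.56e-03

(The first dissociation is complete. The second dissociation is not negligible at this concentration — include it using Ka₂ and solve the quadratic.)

First dissociation is complete: [H⁺]₀ = [HSO₄⁻]₀ = C = 0.19 M. Second dissociation HSO₄⁻ ⇌ H⁺ + SO₄²⁻: let x = [SO₄²⁻]. Ka₂ = (C + x)·x / (C − x) = 9.56e-03 → x² + (C + Ka₂)·x − Ka₂·C = 0 → x² + 0.19956·x − 1.816e-03 = 0. x = (−0.19956 + √(0.19956² + 4 × 1.816e-03)) / 2 = 8.7209e-03 M. [H⁺] = C + x = 0.19 + 8.7209e-03 = 1.9872e-01 M. pH = -log(1.9872e-01) = 0.70.

pH = 0.70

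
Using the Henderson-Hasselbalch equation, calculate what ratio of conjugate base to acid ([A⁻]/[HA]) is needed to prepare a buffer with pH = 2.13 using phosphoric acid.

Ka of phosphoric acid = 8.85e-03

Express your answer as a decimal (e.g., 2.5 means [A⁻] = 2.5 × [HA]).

pKa = -log(8.85e-03) = 2.0531. pH = pKa + log([A⁻]/[HA]), so log([A⁻]/[HA]) = pH − pKa = 2.13 − 2.0531 = 0.0769. [A⁻]/[HA] = 10^(0.0769) = 1.19

[A⁻]/[HA] = 1.19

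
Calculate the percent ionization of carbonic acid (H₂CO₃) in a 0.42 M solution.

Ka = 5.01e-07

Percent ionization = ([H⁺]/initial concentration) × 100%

Using Ka equilibrium: x² + Ka×x - Ka×C = 0. Solving: [H⁺] = 4.5847e-04. Percent = (4.5847e-04/0.42) × 100

Percent ionization = 0.109%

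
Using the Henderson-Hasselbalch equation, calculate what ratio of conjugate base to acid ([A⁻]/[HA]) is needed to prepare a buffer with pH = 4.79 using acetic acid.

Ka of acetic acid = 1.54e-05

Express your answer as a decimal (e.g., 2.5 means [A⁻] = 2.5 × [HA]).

pKa = -log(1.54e-05) = 4.8125. pH = pKa + log([A⁻]/[HA]), so log([A⁻]/[HA]) = pH − pKa = 4.79 − 4.8125 = -0.0225. [A⁻]/[HA] = 10^(-0.0225) = 0.950

[A⁻]/[HA] = 0.950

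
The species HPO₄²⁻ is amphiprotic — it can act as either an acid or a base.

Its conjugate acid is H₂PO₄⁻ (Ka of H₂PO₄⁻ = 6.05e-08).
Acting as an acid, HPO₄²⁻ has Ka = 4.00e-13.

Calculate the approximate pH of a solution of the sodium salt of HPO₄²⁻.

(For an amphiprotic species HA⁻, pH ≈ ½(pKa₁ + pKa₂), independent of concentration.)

pKa₁ = -log(6.05e-08) = 7.22; pKa₂ = -log(4.00e-13) = 12.40. For an amphiprotic species, pH ≈ ½(pKa₁ + pKa₂) = ½(7.22 + 12.40) = 9.81.

pH = 9.81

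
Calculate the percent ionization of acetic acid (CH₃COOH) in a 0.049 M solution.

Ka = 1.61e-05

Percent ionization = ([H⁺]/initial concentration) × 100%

Using Ka equilibrium: x² + Ka×x - Ka×C = 0. Solving: [H⁺] = 8.8019e-04. Percent = (8.8019e-04/0.049) × 100

Percent ionization = 1.8%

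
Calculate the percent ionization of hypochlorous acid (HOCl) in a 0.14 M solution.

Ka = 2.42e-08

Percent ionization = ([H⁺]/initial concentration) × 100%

Using Ka equilibrium: x² + Ka×x - Ka×C = 0. Solving: [H⁺] = 5.8194e-05. Percent = (5.8194e-05/0.14) × 100

Percent ionization = 0.0416%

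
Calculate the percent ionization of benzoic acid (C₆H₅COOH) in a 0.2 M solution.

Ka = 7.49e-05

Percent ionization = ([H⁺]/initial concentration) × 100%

Using Ka equilibrium: x² + Ka×x - Ka×C = 0. Solving: [H⁺] = 3.8331e-03. Percent = (3.8331e-03/0.2) × 100

Percent ionization = 1.92%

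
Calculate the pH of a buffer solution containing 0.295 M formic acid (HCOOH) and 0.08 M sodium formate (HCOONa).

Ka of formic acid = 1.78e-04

pKa = -log(1.78e-04) = 3.75. pH = pKa + log([A⁻]/[HA]) = 3.75 + log(0.08/0.295)

pH = 3.18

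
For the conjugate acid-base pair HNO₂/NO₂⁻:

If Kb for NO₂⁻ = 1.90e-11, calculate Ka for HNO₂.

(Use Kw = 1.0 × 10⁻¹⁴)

For a conjugate pair Ka × Kb = Kw, so Ka = Kw/Kb = 1.0 × 10⁻¹⁴ / 1.90e-11 = 5.26e-04.

K_a = 5.26e-04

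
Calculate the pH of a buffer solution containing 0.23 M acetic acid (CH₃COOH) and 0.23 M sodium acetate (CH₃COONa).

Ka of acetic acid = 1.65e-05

pKa = -log(1.65e-05) = 4.78. pH = pKa + log([A⁻]/[HA]) = 4.78 + log(0.23/0.23)

pH = 4.78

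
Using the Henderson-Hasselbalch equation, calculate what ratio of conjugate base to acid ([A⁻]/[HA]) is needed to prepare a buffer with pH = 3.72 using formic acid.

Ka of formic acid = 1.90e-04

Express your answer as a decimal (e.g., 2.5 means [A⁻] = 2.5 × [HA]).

pKa = -log(1.90e-04) = 3.7212. pH = pKa + log([A⁻]/[HA]), so log([A⁻]/[HA]) = pH − pKa = 3.72 − 3.7212 = -0.0012. [A⁻]/[HA] = 10^(-0.0012) = 0.997

[A⁻]/[HA] = 0.997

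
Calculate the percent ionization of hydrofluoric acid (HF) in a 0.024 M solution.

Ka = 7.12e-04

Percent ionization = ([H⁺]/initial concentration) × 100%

Using Ka equilibrium: x² + Ka×x - Ka×C = 0. Solving: [H⁺] = 3.7931e-03. Percent = (3.7931e-03/0.024) × 100

Percent ionization = 15.8%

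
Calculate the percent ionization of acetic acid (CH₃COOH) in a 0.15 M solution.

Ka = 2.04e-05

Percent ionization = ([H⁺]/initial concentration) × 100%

Using Ka equilibrium: x² + Ka×x - Ka×C = 0. Solving: [H⁺] = 1.7391e-03. Percent = (1.7391e-03/0.15) × 100

Percent ionization = 1.16%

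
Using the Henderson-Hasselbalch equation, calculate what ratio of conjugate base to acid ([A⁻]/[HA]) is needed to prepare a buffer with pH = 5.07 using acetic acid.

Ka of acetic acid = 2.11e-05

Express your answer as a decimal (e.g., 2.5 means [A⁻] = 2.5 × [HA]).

pKa = -log(2.11e-05) = 4.6757. pH = pKa + log([A⁻]/[HA]), so log([A⁻]/[HA]) = pH − pKa = 5.07 − 4.6757 = 0.3943. [A⁻]/[HA] = 10^(0.3943) = 2.48

[A⁻]/[HA] = 2.48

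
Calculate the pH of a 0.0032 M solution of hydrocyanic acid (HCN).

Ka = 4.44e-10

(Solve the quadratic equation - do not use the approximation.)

x² + Ka×x - Ka×C = 0. Using quadratic formula: [H⁺] = 1.1918e-06

pH = 5.92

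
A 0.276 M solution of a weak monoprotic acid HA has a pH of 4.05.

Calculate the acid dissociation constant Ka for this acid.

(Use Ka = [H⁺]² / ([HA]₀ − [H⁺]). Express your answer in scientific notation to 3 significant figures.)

[H⁺] = 10^(−pH) = 10^(−4.05) = 8.913e-05 M. For HA ⇌ H⁺ + A⁻, Ka = [H⁺][A⁻]/[HA] = [H⁺]² / ([HA]₀ − [H⁺]) = (8.913e-05)² / (0.276 − 8.913e-05) = 2.88e-08.

K_a = 2.88e-08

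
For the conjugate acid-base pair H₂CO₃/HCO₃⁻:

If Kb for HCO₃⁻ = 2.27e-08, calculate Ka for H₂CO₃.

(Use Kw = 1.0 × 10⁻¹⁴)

For a conjugate pair Ka × Kb = Kw, so Ka = Kw/Kb = 1.0 × 10⁻¹⁴ / 2.27e-08 = 4.41e-07.

K_a = 4.41e-07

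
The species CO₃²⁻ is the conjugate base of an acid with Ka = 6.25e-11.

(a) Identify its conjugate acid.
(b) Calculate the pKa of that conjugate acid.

(a) The conjugate acid is formed by adding one H⁺ to CO₃²⁻, giving HCO₃⁻. (b) pKa = -log(Ka) = -log(6.25e-11) = 10.20.

Conjugate acid: HCO₃⁻; pK_a = 10.20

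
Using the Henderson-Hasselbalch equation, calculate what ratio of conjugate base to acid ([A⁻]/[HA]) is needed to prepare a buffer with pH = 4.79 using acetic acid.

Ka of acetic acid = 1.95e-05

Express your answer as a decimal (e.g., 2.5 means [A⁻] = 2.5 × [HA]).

pKa = -log(1.95e-05) = 4.7100. pH = pKa + log([A⁻]/[HA]), so log([A⁻]/[HA]) = pH − pKa = 4.79 − 4.7100 = 0.0800. [A⁻]/[HA] = 10^(0.0800) = 1.20

[A⁻]/[HA] = 1.20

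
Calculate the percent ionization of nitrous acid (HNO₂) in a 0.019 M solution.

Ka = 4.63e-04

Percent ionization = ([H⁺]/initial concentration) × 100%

Using Ka equilibrium: x² + Ka×x - Ka×C = 0. Solving: [H⁺] = 2.7435e-03. Percent = (2.7435e-03/0.019) × 100

Percent ionization = 14.4%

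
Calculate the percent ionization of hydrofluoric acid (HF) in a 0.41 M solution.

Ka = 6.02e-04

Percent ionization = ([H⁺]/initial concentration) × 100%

Using Ka equilibrium: x² + Ka×x - Ka×C = 0. Solving: [H⁺] = 1.5412e-02. Percent = (1.5412e-02/0.41) × 100

Percent ionization = 3.76%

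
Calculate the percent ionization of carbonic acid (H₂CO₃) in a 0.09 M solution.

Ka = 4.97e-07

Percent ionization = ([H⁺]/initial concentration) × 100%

Using Ka equilibrium: x² + Ka×x - Ka×C = 0. Solving: [H⁺] = 2.1125e-04. Percent = (2.1125e-04/0.09) × 100

Percent ionization = 0.235%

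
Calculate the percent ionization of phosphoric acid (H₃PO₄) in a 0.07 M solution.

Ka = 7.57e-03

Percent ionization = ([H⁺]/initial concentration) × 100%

Using Ka equilibrium: x² + Ka×x - Ka×C = 0. Solving: [H⁺] = 1.9544e-02. Percent = (1.9544e-02/0.07) × 100

Percent ionization = 27.9%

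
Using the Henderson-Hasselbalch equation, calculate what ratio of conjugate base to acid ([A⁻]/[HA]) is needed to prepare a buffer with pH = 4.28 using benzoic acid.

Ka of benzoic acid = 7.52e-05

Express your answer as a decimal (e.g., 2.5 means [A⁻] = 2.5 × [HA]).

pKa = -log(7.52e-05) = 4.1238. pH = pKa + log([A⁻]/[HA]), so log([A⁻]/[HA]) = pH − pKa = 4.28 − 4.1238 = 0.1562. [A⁻]/[HA] = 10^(0.1562) = 1.43

[A⁻]/[HA] = 1.43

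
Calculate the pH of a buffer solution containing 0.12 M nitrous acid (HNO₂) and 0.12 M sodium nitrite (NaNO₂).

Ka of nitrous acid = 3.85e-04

pKa = -log(3.85e-04) = 3.41. pH = pKa + log([A⁻]/[HA]) = 3.41 + log(0.12/0.12)

pH = 3.41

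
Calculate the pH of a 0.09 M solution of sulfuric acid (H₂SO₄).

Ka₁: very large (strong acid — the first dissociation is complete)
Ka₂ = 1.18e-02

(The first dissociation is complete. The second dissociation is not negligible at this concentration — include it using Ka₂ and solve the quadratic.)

First dissociation is complete: [H⁺]₀ = [HSO₄⁻]₀ = C = 0.09 M. Second dissociation HSO₄⁻ ⇌ H⁺ + SO₄²⁻: let x = [SO₄²⁻]. Ka₂ = (C + x)·x / (C − x) = 1.18e-02 → x² + (C + Ka₂)·x − Ka₂·C = 0 → x² + 0.10180·x − 1.062e-03 = 0. x = (−0.10180 + √(0.10180² + 4 × 1.062e-03)) / 2 = 9.5385e-03 M. [H⁺] = C + x = 0.09 + 9.5385e-03 = 9.9538e-02 M. pH = -log(9.9538e-02) = 1.00.

pH = 1.00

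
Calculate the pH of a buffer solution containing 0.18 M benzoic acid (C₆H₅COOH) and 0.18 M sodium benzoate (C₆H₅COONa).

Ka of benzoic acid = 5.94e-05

pKa = -log(5.94e-05) = 4.23. pH = pKa + log([A⁻]/[HA]) = 4.23 + log(0.18/0.18)

pH = 4.23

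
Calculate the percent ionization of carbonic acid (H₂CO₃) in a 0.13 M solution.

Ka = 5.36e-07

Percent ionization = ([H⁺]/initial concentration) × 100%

Using Ka equilibrium: x² + Ka×x - Ka×C = 0. Solving: [H⁺] = 2.6370e-04. Percent = (2.6370e-04/0.13) × 100

Percent ionization = 0.203%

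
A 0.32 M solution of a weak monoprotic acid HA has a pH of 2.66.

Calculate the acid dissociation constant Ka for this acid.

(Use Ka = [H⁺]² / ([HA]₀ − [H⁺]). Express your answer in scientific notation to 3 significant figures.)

[H⁺] = 10^(−pH) = 10^(−2.66) = 2.188e-03 M. For HA ⇌ H⁺ + A⁻, Ka = [H⁺][A⁻]/[HA] = [H⁺]² / ([HA]₀ − [H⁺]) = (2.188e-03)² / (0.32 − 2.188e-03) = 1.51e-05.

K_a = 1.51e-05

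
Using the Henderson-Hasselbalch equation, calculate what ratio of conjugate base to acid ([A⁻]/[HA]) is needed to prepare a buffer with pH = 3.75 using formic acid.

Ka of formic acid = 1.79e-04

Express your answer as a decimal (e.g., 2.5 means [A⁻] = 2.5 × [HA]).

pKa = -log(1.79e-04) = 3.7471. pH = pKa + log([A⁻]/[HA]), so log([A⁻]/[HA]) = pH − pKa = 3.75 − 3.7471 = 0.0029. [A⁻]/[HA] = 10^(0.0029) = 1.01

[A⁻]/[HA] = 1.01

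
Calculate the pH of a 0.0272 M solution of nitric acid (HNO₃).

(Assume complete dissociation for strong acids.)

[H⁺] = 0.0272 M for strong acid. pH = -log[H⁺] = -log(0.0272)

pH = 1.57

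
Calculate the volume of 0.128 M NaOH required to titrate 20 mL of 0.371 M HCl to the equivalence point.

At equivalence: moles acid = moles base. moles HCl = 0.371 × 20/1000 = 0.00742 mol. V_base = moles / 0.128 × 1000 = 58.0 mL.

V_{base} = 58.0 mL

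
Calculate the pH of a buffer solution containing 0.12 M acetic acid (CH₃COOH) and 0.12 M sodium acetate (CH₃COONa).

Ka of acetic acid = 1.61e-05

pKa = -log(1.61e-05) = 4.79. pH = pKa + log([A⁻]/[HA]) = 4.79 + log(0.12/0.12)

pH = 4.79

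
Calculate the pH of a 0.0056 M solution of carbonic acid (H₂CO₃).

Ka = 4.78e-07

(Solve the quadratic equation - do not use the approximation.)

x² + Ka×x - Ka×C = 0. Using quadratic formula: [H⁺] = 5.1499e-05

pH = 4.29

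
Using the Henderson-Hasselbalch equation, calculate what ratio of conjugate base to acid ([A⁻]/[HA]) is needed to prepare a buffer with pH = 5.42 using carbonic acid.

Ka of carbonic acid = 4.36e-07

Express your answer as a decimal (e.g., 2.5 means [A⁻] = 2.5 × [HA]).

pKa = -log(4.36e-07) = 6.3605. pH = pKa + log([A⁻]/[HA]), so log([A⁻]/[HA]) = pH − pKa = 5.42 − 6.3605 = -0.9405. [A⁻]/[HA] = 10^(-0.9405) = 0.115

[A⁻]/[HA] = 0.115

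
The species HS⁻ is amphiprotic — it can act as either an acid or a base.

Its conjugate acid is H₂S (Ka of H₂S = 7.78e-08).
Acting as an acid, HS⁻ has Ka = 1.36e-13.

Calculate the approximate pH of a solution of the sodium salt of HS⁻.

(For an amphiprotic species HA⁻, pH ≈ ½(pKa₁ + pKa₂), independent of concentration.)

pKa₁ = -log(7.78e-08) = 7.11; pKa₂ = -log(1.36e-13) = 12.87. For an amphiprotic species, pH ≈ ½(pKa₁ + pKa₂) = ½(7.11 + 12.87) = 9.99.

pH = 9.99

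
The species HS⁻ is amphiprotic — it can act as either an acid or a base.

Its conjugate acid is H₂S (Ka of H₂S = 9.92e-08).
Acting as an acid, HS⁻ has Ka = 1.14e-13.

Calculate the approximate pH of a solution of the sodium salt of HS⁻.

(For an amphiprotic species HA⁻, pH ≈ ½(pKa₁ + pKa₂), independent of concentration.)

pKa₁ = -log(9.92e-08) = 7.00; pKa₂ = -log(1.14e-13) = 12.94. For an amphiprotic species, pH ≈ ½(pKa₁ + pKa₂) = ½(7.00 + 12.94) = 9.97.

pH = 9.97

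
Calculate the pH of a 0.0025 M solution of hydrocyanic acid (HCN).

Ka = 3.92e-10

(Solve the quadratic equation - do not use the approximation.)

x² + Ka×x - Ka×C = 0. Using quadratic formula: [H⁺] = 9.8975e-07

pH = 6.00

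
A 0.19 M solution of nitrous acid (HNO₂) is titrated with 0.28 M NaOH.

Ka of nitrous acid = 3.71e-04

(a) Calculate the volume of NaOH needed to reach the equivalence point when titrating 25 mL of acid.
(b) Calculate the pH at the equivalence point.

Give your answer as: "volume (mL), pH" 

moles acid = 0.19 × 25/1000 = 0.00475 mol; V_base = moles/0.28 × 1000 = 17.0 mL. At equivalence only the conjugate base is present: [A⁻] = 0.00475/0.042 = 1.1319e-01 M. Kb = Kw/Ka = 2.70e-11; [OH⁻] = √(Kb × [A⁻]) = 1.7467e-06; pOH = 5.76; pH = 14 - pOH = 8.24.

V = 17.0 mL, pH = 8.24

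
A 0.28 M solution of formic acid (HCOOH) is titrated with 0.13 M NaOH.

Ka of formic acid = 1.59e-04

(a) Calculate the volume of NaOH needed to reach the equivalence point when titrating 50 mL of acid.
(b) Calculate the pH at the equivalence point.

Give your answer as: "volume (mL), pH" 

moles acid = 0.28 × 50/1000 = 0.014 mol; V_base = moles/0.13 × 1000 = 107.7 mL. At equivalence only the conjugate base is present: [A⁻] = 0.014/0.158 = 8.8780e-02 M. Kb = Kw/Ka = 6.29e-11; [OH⁻] = √(Kb × [A⁻]) = 2.3630e-06; pOH = 5.63; pH = 14 - pOH = 8.37.

V = 107.7 mL, pH = 8.37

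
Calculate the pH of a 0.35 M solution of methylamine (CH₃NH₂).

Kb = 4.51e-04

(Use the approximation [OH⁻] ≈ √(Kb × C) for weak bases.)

[OH⁻] = √(Kb × C) = √(4.51e-04 × 0.35) = 1.2564e-02. pOH = 1.90, pH = 14 - pOH

pH = 12.10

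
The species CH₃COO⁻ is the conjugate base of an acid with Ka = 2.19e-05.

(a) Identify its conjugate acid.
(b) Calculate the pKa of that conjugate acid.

(a) The conjugate acid is formed by adding one H⁺ to CH₃COO⁻, giving CH₃COOH. (b) pKa = -log(Ka) = -log(2.19e-05) = 4.66.

Conjugate acid: CH₃COOH; pK_a = 4.66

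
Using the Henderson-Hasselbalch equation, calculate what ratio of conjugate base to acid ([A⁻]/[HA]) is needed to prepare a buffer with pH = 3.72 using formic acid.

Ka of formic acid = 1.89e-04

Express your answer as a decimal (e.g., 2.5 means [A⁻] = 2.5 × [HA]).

pKa = -log(1.89e-04) = 3.7235. pH = pKa + log([A⁻]/[HA]), so log([A⁻]/[HA]) = pH − pKa = 3.72 − 3.7235 = -0.0035. [A⁻]/[HA] = 10^(-0.0035) = 0.992

[A⁻]/[HA] = 0.992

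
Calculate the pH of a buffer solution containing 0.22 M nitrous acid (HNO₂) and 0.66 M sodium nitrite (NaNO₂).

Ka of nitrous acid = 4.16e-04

pKa = -log(4.16e-04) = 3.38. pH = pKa + log([A⁻]/[HA]) = 3.38 + log(0.66/0.22)

pH = 3.86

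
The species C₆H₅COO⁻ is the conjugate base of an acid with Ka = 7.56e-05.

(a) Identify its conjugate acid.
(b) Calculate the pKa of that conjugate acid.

(a) The conjugate acid is formed by adding one H⁺ to C₆H₅COO⁻, giving C₆H₅COOH. (b) pKa = -log(Ka) = -log(7.56e-05) = 4.12.

Conjugate acid: C₆H₅COOH; pK_a = 4.12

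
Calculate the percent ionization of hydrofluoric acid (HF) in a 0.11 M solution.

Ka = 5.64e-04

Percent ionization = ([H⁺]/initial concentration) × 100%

Using Ka equilibrium: x² + Ka×x - Ka×C = 0. Solving: [H⁺] = 7.5996e-03. Percent = (7.5996e-03/0.11) × 100

Percent ionization = 6.91%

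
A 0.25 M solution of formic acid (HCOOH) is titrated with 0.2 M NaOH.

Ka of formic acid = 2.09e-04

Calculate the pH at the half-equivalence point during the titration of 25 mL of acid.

At half-equivalence [HA] = [A⁻], so Henderson-Hasselbalch gives pH = pKa = -log(2.09e-04) = 3.68.

pH = pKa = 3.68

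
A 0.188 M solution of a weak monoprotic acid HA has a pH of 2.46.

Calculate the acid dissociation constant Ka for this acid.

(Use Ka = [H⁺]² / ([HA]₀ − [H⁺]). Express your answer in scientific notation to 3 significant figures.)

[H⁺] = 10^(−pH) = 10^(−2.46) = 3.467e-03 M. For HA ⇌ H⁺ + A⁻, Ka = [H⁺][A⁻]/[HA] = [H⁺]² / ([HA]₀ − [H⁺]) = (3.467e-03)² / (0.188 − 3.467e-03) = 6.52e-05.

K_a = 6.52e-05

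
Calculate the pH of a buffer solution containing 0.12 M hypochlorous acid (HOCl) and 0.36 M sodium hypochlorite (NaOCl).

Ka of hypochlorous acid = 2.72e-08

pKa = -log(2.72e-08) = 7.57. pH = pKa + log([A⁻]/[HA]) = 7.57 + log(0.36/0.12)

pH = 8.04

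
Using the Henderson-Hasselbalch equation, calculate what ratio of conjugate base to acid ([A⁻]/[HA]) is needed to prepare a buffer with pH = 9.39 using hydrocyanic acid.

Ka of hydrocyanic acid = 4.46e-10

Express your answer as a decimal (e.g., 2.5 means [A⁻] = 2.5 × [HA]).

pKa = -log(4.46e-10) = 9.3507. pH = pKa + log([A⁻]/[HA]), so log([A⁻]/[HA]) = pH − pKa = 9.39 − 9.3507 = 0.0393. [A⁻]/[HA] = 10^(0.0393) = 1.09

[A⁻]/[HA] = 1.09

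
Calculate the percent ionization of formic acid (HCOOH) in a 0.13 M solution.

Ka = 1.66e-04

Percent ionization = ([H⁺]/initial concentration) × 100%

Using Ka equilibrium: x² + Ka×x - Ka×C = 0. Solving: [H⁺] = 4.5632e-03. Percent = (4.5632e-03/0.13) × 100

Percent ionization = 3.51%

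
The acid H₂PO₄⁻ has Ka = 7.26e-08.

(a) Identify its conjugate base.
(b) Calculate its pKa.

(a) The conjugate base is formed by removing one H⁺ from H₂PO₄⁻, giving HPO₄²⁻. (b) pKa = -log(Ka) = -log(7.26e-08) = 7.14.

Conjugate base: HPO₄²⁻; pK_a = 7.14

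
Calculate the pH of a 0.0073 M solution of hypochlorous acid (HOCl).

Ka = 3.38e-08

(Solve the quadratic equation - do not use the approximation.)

x² + Ka×x - Ka×C = 0. Using quadratic formula: [H⁺] = 1.5691e-05

pH = 4.80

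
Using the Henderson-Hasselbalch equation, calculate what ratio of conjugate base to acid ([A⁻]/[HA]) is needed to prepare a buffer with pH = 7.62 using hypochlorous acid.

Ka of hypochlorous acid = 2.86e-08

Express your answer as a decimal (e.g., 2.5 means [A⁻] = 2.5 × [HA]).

pKa = -log(2.86e-08) = 7.5436. pH = pKa + log([A⁻]/[HA]), so log([A⁻]/[HA]) = pH − pKa = 7.62 − 7.5436 = 0.0764. [A⁻]/[HA] = 10^(0.0764) = 1.19

[A⁻]/[HA] = 1.19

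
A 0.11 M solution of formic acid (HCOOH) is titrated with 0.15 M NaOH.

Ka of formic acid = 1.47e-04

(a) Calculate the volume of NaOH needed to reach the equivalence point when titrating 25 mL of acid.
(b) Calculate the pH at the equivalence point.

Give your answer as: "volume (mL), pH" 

moles acid = 0.11 × 25/1000 = 0.00275 mol; V_base = moles/0.15 × 1000 = 18.3 mL. At equivalence only the conjugate base is present: [A⁻] = 0.00275/0.043 = 6.3462e-02 M. Kb = Kw/Ka = 6.80e-11; [OH⁻] = √(Kb × [A⁻]) = 2.0778e-06; pOH = 5.68; pH = 14 - pOH = 8.32.

V = 18.3 mL, pH = 8.32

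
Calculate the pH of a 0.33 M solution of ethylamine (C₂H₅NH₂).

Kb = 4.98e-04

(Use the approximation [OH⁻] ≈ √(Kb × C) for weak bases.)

[OH⁻] = √(Kb × C) = √(4.98e-04 × 0.33) = 1.2820e-02. pOH = 1.89, pH = 14 - pOH

pH = 12.11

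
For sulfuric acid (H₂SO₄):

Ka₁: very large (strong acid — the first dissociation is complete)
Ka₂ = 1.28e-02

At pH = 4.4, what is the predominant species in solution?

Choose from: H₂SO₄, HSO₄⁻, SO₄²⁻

The first dissociation is complete, so H₂SO₄ itself is never the predominant species in water; pKa₂ = -log(1.28e-02) = 1.89. For a polyprotic acid the predominant species crosses at each pKa: below pKa_n the protonated form dominates, above it the deprotonated form does. At pH = 4.4, the predominant species is SO₄²⁻.

SO₄²⁻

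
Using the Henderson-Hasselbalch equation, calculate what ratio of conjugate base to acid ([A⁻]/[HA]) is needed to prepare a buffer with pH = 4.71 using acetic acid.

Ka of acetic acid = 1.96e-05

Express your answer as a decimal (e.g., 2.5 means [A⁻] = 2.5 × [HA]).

pKa = -log(1.96e-05) = 4.7077. pH = pKa + log([A⁻]/[HA]), so log([A⁻]/[HA]) = pH − pKa = 4.71 − 4.7077 = 0.0023. [A⁻]/[HA] = 10^(0.0023) = 1.01

[A⁻]/[HA] = 1.01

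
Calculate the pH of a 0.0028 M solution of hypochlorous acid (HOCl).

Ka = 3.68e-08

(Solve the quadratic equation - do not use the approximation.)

x² + Ka×x - Ka×C = 0. Using quadratic formula: [H⁺] = 1.0132e-05

pH = 4.99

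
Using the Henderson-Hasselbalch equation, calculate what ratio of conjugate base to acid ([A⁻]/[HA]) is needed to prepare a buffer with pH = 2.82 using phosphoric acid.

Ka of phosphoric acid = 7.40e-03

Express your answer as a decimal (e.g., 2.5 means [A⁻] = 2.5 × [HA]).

pKa = -log(7.40e-03) = 2.1308. pH = pKa + log([A⁻]/[HA]), so log([A⁻]/[HA]) = pH − pKa = 2.82 − 2.1308 = 0.6892. [A⁻]/[HA] = 10^(0.6892) = 4.89

[A⁻]/[HA] = 4.89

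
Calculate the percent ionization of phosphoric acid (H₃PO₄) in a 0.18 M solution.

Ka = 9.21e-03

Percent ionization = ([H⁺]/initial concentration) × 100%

Using Ka equilibrium: x² + Ka×x - Ka×C = 0. Solving: [H⁺] = 3.6371e-02. Percent = (3.6371e-02/0.18) × 100

Percent ionization = 20.2%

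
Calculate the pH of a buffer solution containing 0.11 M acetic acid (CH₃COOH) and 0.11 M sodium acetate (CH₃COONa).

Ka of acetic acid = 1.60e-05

pKa = -log(1.60e-05) = 4.80. pH = pKa + log([A⁻]/[HA]) = 4.80 + log(0.11/0.11)

pH = 4.80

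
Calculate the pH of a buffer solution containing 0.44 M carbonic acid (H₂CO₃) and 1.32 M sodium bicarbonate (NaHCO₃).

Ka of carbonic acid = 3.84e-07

pKa = -log(3.84e-07) = 6.42. pH = pKa + log([A⁻]/[HA]) = 6.42 + log(1.32/0.44)

pH = 6.89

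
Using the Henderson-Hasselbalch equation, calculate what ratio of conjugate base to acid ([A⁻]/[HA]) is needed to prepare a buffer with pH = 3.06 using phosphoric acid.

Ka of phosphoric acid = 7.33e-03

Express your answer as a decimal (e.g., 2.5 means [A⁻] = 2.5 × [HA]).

pKa = -log(7.33e-03) = 2.1349. pH = pKa + log([A⁻]/[HA]), so log([A⁻]/[HA]) = pH − pKa = 3.06 − 2.1349 = 0.9251. [A⁻]/[HA] = 10^(0.9251) = 8.42

[A⁻]/[HA] = 8.42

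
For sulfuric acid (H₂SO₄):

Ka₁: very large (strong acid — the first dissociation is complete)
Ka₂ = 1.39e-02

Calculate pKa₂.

pKa₂ = -log(Ka₂) = -log(1.39e-02) = 1.86.

pK_{a2} = 1.86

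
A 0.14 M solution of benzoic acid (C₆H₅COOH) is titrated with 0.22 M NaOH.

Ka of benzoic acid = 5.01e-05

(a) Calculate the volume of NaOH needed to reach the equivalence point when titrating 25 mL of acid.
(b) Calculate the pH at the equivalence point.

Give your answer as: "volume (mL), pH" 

moles acid = 0.14 × 25/1000 = 0.0035 mol; V_base = moles/0.22 × 1000 = 15.9 mL. At equivalence only the conjugate base is present: [A⁻] = 0.0035/0.041 = 8.5556e-02 M. Kb = Kw/Ka = 2.00e-10; [OH⁻] = √(Kb × [A⁻]) = 4.1324e-06; pOH = 5.38; pH = 14 - pOH = 8.62.

V = 15.9 mL, pH = 8.62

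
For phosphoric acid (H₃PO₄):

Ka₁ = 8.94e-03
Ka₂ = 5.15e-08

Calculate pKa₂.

pKa₂ = -log(Ka₂) = -log(5.15e-08) = 7.29.

pK_{a2} = 7.29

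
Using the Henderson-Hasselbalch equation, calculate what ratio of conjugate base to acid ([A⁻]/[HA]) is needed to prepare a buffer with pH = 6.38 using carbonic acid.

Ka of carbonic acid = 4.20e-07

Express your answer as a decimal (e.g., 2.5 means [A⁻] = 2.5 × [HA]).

pKa = -log(4.20e-07) = 6.3768. pH = pKa + log([A⁻]/[HA]), so log([A⁻]/[HA]) = pH − pKa = 6.38 − 6.3768 = 0.0032. [A⁻]/[HA] = 10^(0.0032) = 1.01

[A⁻]/[HA] = 1.01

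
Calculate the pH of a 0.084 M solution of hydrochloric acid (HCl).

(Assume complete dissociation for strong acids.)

[H⁺] = 0.084 M for strong acid. pH = -log[H⁺] = -log(0.084)

pH = 1.08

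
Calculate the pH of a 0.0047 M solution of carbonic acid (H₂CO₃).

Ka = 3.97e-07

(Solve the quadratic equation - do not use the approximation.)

x² + Ka×x - Ka×C = 0. Using quadratic formula: [H⁺] = 4.2998e-05

pH = 4.37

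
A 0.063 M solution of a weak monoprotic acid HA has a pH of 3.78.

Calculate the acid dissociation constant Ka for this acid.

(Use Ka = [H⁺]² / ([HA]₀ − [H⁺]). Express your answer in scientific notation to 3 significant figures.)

[H⁺] = 10^(−pH) = 10^(−3.78) = 1.660e-04 M. For HA ⇌ H⁺ + A⁻, Ka = [H⁺][A⁻]/[HA] = [H⁺]² / ([HA]₀ − [H⁺]) = (1.660e-04)² / (0.063 − 1.660e-04) = 4.38e-07.

K_a = 4.38e-07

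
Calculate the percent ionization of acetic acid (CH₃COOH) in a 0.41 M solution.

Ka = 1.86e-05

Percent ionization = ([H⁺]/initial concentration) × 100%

Using Ka equilibrium: x² + Ka×x - Ka×C = 0. Solving: [H⁺] = 2.7522e-03. Percent = (2.7522e-03/0.41) × 100

Percent ionization = 0.671%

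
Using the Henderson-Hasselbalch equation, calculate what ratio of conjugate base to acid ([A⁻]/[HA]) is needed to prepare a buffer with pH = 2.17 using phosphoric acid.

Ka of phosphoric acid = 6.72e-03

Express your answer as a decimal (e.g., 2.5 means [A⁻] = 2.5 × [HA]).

pKa = -log(6.72e-03) = 2.1726. pH = pKa + log([A⁻]/[HA]), so log([A⁻]/[HA]) = pH − pKa = 2.17 − 2.1726 = -0.0026. [A⁻]/[HA] = 10^(-0.0026) = 0.994

[A⁻]/[HA] = 0.994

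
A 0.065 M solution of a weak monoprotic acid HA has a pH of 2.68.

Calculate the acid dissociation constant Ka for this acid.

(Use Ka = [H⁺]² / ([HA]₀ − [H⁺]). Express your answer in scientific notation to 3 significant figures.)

[H⁺] = 10^(−pH) = 10^(−2.68) = 2.089e-03 M. For HA ⇌ H⁺ + A⁻, Ka = [H⁺][A⁻]/[HA] = [H⁺]² / ([HA]₀ − [H⁺]) = (2.089e-03)² / (0.065 − 2.089e-03) = 6.94e-05.

K_a = 6.94e-05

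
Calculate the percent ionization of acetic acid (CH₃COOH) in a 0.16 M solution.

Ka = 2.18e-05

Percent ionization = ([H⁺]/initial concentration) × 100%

Using Ka equilibrium: x² + Ka×x - Ka×C = 0. Solving: [H⁺] = 1.8568e-03. Percent = (1.8568e-03/0.16) × 100

Percent ionization = 1.16%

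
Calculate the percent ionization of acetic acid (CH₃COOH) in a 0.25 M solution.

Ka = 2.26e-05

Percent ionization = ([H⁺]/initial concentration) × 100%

Using Ka equilibrium: x² + Ka×x - Ka×C = 0. Solving: [H⁺] = 2.3657e-03. Percent = (2.3657e-03/0.25) × 100

Percent ionization = 0.946%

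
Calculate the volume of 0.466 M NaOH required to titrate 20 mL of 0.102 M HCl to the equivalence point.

At equivalence: moles acid = moles base. moles HCl = 0.102 × 20/1000 = 0.00204 mol. V_base = moles / 0.466 × 1000 = 4.4 mL.

V_{base} = 4.4 mL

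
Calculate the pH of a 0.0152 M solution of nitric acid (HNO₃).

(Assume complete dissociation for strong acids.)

[H⁺] = 0.0152 M for strong acid. pH = -log[H⁺] = -log(0.0152)

pH = 1.82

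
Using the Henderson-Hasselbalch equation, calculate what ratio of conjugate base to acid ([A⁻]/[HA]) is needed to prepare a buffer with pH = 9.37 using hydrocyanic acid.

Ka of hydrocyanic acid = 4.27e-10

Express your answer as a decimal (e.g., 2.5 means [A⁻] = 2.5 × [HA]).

pKa = -log(4.27e-10) = 9.3696. pH = pKa + log([A⁻]/[HA]), so log([A⁻]/[HA]) = pH − pKa = 9.37 − 9.3696 = 0.0004. [A⁻]/[HA] = 10^(0.0004) = 1.00

[A⁻]/[HA] = 1.00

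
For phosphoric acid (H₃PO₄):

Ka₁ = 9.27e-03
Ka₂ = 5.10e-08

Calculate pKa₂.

pKa₂ = -log(Ka₂) = -log(5.10e-08) = 7.29.

pK_{a2} = 7.29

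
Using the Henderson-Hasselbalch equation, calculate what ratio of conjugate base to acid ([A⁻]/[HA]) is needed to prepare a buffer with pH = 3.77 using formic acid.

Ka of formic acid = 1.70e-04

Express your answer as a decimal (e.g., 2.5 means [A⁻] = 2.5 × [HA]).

pKa = -log(1.70e-04) = 3.7696. pH = pKa + log([A⁻]/[HA]), so log([A⁻]/[HA]) = pH − pKa = 3.77 − 3.7696 = 0.0004. [A⁻]/[HA] = 10^(0.0004) = 1.00

[A⁻]/[HA] = 1.00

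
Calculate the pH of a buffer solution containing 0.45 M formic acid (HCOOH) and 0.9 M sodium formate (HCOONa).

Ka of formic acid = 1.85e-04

pKa = -log(1.85e-04) = 3.73. pH = pKa + log([A⁻]/[HA]) = 3.73 + log(0.9/0.45)

pH = 4.03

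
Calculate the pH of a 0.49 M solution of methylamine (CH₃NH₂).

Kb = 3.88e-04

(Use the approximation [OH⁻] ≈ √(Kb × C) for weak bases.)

[OH⁻] = √(Kb × C) = √(3.88e-04 × 0.49) = 1.3788e-02. pOH = 1.86, pH = 14 - pOH

pH = 12.14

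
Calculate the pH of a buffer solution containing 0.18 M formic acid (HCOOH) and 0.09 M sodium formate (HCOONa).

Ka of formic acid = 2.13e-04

pKa = -log(2.13e-04) = 3.67. pH = pKa + log([A⁻]/[HA]) = 3.67 + log(0.09/0.18)

pH = 3.37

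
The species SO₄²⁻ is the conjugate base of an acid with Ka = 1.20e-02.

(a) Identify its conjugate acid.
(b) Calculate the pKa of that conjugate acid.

(a) The conjugate acid is formed by adding one H⁺ to SO₄²⁻, giving HSO₄⁻. (b) pKa = -log(Ka) = -log(1.20e-02) = 1.92.

Conjugate acid: HSO₄⁻; pK_a = 1.92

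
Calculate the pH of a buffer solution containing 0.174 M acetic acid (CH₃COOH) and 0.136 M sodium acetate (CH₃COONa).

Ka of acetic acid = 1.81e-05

pKa = -log(1.81e-05) = 4.74. pH = pKa + log([A⁻]/[HA]) = 4.74 + log(0.136/0.174)

pH = 4.64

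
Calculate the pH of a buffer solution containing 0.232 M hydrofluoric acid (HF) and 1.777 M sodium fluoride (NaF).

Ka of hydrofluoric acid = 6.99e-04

pKa = -log(6.99e-04) = 3.16. pH = pKa + log([A⁻]/[HA]) = 3.16 + log(1.777/0.232)

pH = 4.04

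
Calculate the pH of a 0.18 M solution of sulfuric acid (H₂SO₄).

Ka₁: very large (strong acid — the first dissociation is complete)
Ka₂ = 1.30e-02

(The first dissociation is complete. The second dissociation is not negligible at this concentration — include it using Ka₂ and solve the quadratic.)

First dissociation is complete: [H⁺]₀ = [HSO₄⁻]₀ = C = 0.18 M. Second dissociation HSO₄⁻ ⇌ H⁺ + SO₄²⁻: let x = [SO₄²⁻]. Ka₂ = (C + x)·x / (C − x) = 1.30e-02 → x² + (C + Ka₂)·x − Ka₂·C = 0 → x² + 0.19300·x − 2.340e-03 = 0. x = (−0.19300 + √(0.19300² + 4 × 2.340e-03)) / 2 = 1.1446e-02 M. [H⁺] = C + x = 0.18 + 1.1446e-02 = 1.9145e-01 M. pH = -log(1.9145e-01) = 0.72.

pH = 0.72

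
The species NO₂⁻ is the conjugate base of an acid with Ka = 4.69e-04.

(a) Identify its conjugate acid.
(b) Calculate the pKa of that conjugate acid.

(a) The conjugate acid is formed by adding one H⁺ to NO₂⁻, giving HNO₂. (b) pKa = -log(Ka) = -log(4.69e-04) = 3.33.

Conjugate acid: HNO₂; pK_a = 3.33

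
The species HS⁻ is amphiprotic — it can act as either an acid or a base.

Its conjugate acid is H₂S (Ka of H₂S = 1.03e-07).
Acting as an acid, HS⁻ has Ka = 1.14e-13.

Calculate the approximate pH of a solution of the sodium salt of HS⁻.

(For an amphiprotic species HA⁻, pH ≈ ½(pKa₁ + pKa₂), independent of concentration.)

pKa₁ = -log(1.03e-07) = 6.99; pKa₂ = -log(1.14e-13) = 12.94. For an amphiprotic species, pH ≈ ½(pKa₁ + pKa₂) = ½(6.99 + 12.94) = 9.97.

pH = 9.97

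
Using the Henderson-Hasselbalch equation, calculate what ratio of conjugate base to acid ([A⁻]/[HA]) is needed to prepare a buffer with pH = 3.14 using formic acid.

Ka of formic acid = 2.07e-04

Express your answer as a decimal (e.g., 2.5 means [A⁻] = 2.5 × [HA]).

pKa = -log(2.07e-04) = 3.6840. pH = pKa + log([A⁻]/[HA]), so log([A⁻]/[HA]) = pH − pKa = 3.14 − 3.6840 = -0.5440. [A⁻]/[HA] = 10^(-0.5440) = 0.286

[A⁻]/[HA] = 0.286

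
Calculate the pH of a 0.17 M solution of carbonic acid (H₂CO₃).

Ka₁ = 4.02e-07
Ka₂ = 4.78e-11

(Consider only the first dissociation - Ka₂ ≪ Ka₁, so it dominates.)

First dissociation dominates. From Ka₁ = [H⁺][HA⁻]/[H₂A], x² + Ka₁·x − Ka₁·C = 0 with C = 0.17 M and Ka₁ = 4.02e-07. Solving: [H⁺] = (−Ka₁ + √(Ka₁² + 4·Ka₁·C)) / 2 = 2.6122e-04 M. pH = -log(2.6122e-04) = 3.58.

pH = 3.58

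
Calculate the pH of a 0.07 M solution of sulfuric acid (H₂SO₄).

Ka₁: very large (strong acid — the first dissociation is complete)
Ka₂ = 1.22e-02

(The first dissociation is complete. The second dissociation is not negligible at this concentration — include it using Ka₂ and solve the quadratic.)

First dissociation is complete: [H⁺]₀ = [HSO₄⁻]₀ = C = 0.07 M. Second dissociation HSO₄⁻ ⇌ H⁺ + SO₄²⁻: let x = [SO₄²⁻]. Ka₂ = (C + x)·x / (C − x) = 1.22e-02 → x² + (C + Ka₂)·x − Ka₂·C = 0 → x² + 0.08220·x − 8.540e-04 = 0. x = (−0.08220 + √(0.08220² + 4 × 8.540e-04)) / 2 = 9.3302e-03 M. [H⁺] = C + x = 0.07 + 9.3302e-03 = 7.9330e-02 M. pH = -log(7.9330e-02) = 1.10.

pH = 1.10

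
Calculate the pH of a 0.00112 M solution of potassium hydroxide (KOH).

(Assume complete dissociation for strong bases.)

[OH⁻] = 0.00112 M for strong base. pOH = -log[OH⁻] = 2.95, pH = 14 - pOH

pH = 11.05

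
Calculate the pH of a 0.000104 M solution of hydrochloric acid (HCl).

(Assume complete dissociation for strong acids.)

[H⁺] = 0.000104 M for strong acid. pH = -log[H⁺] = -log(0.000104)

pH = 3.98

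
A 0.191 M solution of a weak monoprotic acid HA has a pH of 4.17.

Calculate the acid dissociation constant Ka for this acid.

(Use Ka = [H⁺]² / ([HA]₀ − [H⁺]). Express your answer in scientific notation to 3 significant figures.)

[H⁺] = 10^(−pH) = 10^(−4.17) = 6.761e-05 M. For HA ⇌ H⁺ + A⁻, Ka = [H⁺][A⁻]/[HA] = [H⁺]² / ([HA]₀ − [H⁺]) = (6.761e-05)² / (0.191 − 6.761e-05) = 2.39e-08.

K_a = 2.39e-08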